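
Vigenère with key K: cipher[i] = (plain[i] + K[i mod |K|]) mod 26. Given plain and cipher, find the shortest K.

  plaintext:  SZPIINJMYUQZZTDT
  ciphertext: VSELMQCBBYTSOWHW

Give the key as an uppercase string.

  i= 0: V-S =  3 → D
  i= 1: S-Z = 19 → T
  i= 2: E-P = 15 → P
  i= 3: L-I =  3 → D
  i= 4: M-I =  4 → E
  i= 5: Q-N =  3 → D
  i= 6: C-J = 19 → T
  i= 7: B-M = 15 → P
  i= 8: B-Y =  3 → D
  i= 9: Y-U =  4 → E
  i=10: T-Q =  3 → D
  i=11: S-Z = 19 → T
  i=12: O-Z = 15 → P
  i=13: W-T =  3 → D
  i=14: H-D =  4 → E
  i=15: W-T =  3 → D
  shifts repeat with period 5: DTPDE

DTPDE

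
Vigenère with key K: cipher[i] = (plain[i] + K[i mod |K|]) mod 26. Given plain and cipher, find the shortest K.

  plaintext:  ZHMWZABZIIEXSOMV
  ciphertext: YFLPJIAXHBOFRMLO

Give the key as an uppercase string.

ZYZTKI

  i= 0: Y-Z = 25 → Z
  i= 1: F-H = 24 → Y
  i= 2: L-M = 25 → Z
  i= 3: P-W = 19 → T
  i= 4: J-Z = 10 → K
  i= 5: I-A =  8 → I
  i= 6: A-B = 25 → Z
  i= 7: X-Z = 24 → Y
  i= 8: H-I = 25 → Z
  i= 9: B-I = 19 → T
  i=10: O-E = 10 → K
  i=11: F-X =  8 → I
  i=12: R-S = 25 → Z
  i=13: M-O = 24 → Y
  i=14: L-M = 25 → Z
  i=15: O-V = 19 → T
  shifts repeat with period 6: ZYZTKI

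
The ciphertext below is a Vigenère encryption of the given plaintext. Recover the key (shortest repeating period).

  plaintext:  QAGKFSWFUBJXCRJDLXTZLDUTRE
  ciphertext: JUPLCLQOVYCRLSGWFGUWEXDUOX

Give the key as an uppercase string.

TUJBX

  i= 0: J-Q = 19 → T
  i= 1: U-A = 20 → U
  i= 2: P-G =  9 → J
  i= 3: L-K =  1 → B
  i= 4: C-F = 23 → X
  i= 5: L-S = 19 → T
  i= 6: Q-W = 20 → U
  i= 7: O-F =  9 → J
  i= 8: V-U =  1 → B
  i= 9: Y-B = 23 → X
  i=10: C-J = 19 → T
  i=11: R-X = 20 → U
  i=12: L-C =  9 → J
  i=13: S-R =  1 → B
  i=14: G-J = 23 → X
  i=15: W-D = 19 → T
  i=16: F-L = 20 → U
  i=17: G-X =  9 → J
  i=18: U-T =  1 → B
  i=19: W-Z = 23 → X
  i=20: E-L = 19 → T
  i=21: X-D = 20 → U
  i=22: D-U =  9 → J
  i=23: U-T =  1 → B
  i=24: O-R = 23 → X
  i=25: X-E = 19 → T
  shifts repeat with period 5: TUJBX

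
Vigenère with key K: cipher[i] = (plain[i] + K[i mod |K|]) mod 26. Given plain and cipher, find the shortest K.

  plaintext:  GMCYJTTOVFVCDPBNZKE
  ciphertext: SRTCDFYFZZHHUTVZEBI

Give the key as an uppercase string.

  i= 0: S-G = 12 → M
  i= 1: R-M =  5 → F
  i= 2: T-C = 17 → R
  i= 3: C-Y =  4 → E
  i= 4: D-J = 20 → U
  i= 5: F-T = 12 → M
  i= 6: Y-T =  5 → F
  i= 7: F-O = 17 → R
  i= 8: Z-V =  4 → E
  i= 9: Z-F = 20 → U
  i=10: H-V = 12 → M
  i=11: H-C =  5 → F
  i=12: U-D = 17 → R
  i=13: T-P =  4 → E
  i=14: V-B = 20 → U
  i=15: Z-N = 12 → M
  i=16: E-Z =  5 → F
  i=17: B-K = 17 → R
  i=18: I-E =  4 → E
  shifts repeat with period 5: MFREU

MFREU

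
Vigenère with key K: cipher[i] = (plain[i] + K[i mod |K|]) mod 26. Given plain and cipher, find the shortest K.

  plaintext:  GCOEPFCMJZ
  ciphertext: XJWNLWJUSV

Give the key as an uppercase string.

RHIJW

  i= 0: X-G = 17 → R
  i= 1: J-C =  7 → H
  i= 2: W-O =  8 → I
  i= 3: N-E =  9 → J
  i= 4: L-P = 22 → W
  i= 5: W-F = 17 → R
  i= 6: J-C =  7 → H
  i= 7: U-M =  8 → I
  i= 8: S-J =  9 → J
  i= 9: V-Z = 22 → W
  shifts repeat with period 5: RHIJW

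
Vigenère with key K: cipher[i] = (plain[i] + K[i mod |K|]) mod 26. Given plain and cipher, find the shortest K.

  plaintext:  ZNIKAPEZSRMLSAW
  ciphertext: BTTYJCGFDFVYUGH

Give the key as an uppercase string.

  i= 0: B-Z =  2 → C
  i= 1: T-N =  6 → G
  i= 2: T-I = 11 → L
  i= 3: Y-K = 14 → O
  i= 4: J-A =  9 → J
  i= 5: C-P = 13 → N
  i= 6: G-E =  2 → C
  i= 7: F-Z =  6 → G
  i= 8: D-S = 11 → L
  i= 9: F-R = 14 → O
  i=10: V-M =  9 → J
  i=11: Y-L = 13 → N
  i=12: U-S =  2 → C
  i=13: G-A =  6 → G
  i=14: H-W = 11 → L
  shifts repeat with period 6: CGLOJN

CGLOJN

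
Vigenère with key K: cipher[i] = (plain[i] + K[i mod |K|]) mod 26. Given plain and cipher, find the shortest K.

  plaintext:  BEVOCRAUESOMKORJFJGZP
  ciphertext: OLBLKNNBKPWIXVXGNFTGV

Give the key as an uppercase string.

  i= 0: O-B = 13 → N
  i= 1: L-E =  7 → H
  i= 2: B-V =  6 → G
  i= 3: L-O = 23 → X
  i= 4: K-C =  8 → I
  i= 5: N-R = 22 → W
  i= 6: N-A = 13 → N
  i= 7: B-U =  7 → H
  i= 8: K-E =  6 → G
  i= 9: P-S = 23 → X
  i=10: W-O =  8 → I
  i=11: I-M = 22 → W
  i=12: X-K = 13 → N
  i=13: V-O =  7 → H
  i=14: X-R =  6 → G
  i=15: G-J = 23 → X
  i=16: N-F =  8 → I
  i=17: F-J = 22 → W
  i=18: T-G = 13 → N
  i=19: G-Z =  7 → H
  i=20: V-P =  6 → G
  shifts repeat with period 6: NHGXIW

NHGXIW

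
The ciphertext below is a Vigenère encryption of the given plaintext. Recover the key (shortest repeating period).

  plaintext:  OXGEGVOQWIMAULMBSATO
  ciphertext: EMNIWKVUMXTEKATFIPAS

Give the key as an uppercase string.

QPHE

  i= 0: E-O = 16 → Q
  i= 1: M-X = 15 → P
  i= 2: N-G =  7 → H
  i= 3: I-E =  4 → E
  i= 4: W-G = 16 → Q
  i= 5: K-V = 15 → P
  i= 6: V-O =  7 → H
  i= 7: U-Q =  4 → E
  i= 8: M-W = 16 → Q
  i= 9: X-I = 15 → P
  i=10: T-M =  7 → H
  i=11: E-A =  4 → E
  i=12: K-U = 16 → Q
  i=13: A-L = 15 → P
  i=14: T-M =  7 → H
  i=15: F-B =  4 → E
  i=16: I-S = 16 → Q
  i=17: P-A = 15 → P
  i=18: A-T =  7 → H
  i=19: S-O =  4 → E
  shifts repeat with period 4: QPHE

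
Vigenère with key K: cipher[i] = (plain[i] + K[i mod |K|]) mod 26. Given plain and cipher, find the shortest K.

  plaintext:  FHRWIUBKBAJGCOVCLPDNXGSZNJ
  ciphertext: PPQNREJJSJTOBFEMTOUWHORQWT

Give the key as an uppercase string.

KIZRJ

  i= 0: P-F = 10 → K
  i= 1: P-H =  8 → I
  i= 2: Q-R = 25 → Z
  i= 3: N-W = 17 → R
  i= 4: R-I =  9 → J
  i= 5: E-U = 10 → K
  i= 6: J-B =  8 → I
  i= 7: J-K = 25 → Z
  i= 8: S-B = 17 → R
  i= 9: J-A =  9 → J
  i=10: T-J = 10 → K
  i=11: O-G =  8 → I
  i=12: B-C = 25 → Z
  i=13: F-O = 17 → R
  i=14: E-V =  9 → J
  i=15: M-C = 10 → K
  i=16: T-L =  8 → I
  i=17: O-P = 25 → Z
  i=18: U-D = 17 → R
  i=19: W-N =  9 → J
  i=20: H-X = 10 → K
  i=21: O-G =  8 → I
  i=22: R-S = 25 → Z
  i=23: Q-Z = 17 → R
  i=24: W-N =  9 → J
  i=25: T-J = 10 → K
  shifts repeat with period 5: KIZRJ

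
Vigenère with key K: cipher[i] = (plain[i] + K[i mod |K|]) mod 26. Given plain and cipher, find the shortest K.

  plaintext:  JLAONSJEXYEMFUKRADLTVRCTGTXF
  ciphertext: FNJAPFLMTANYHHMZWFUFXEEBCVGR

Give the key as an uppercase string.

  i= 0: F-J = 22 → W
  i= 1: N-L =  2 → C
  i= 2: J-A =  9 → J
  i= 3: A-O = 12 → M
  i= 4: P-N =  2 → C
  i= 5: F-S = 13 → N
  i= 6: L-J =  2 → C
  i= 7: M-E =  8 → I
  i= 8: T-X = 22 → W
  i= 9: A-Y =  2 → C
  i=10: N-E =  9 → J
  i=11: Y-M = 12 → M
  i=12: H-F =  2 → C
  i=13: H-U = 13 → N
  i=14: M-K =  2 → C
  i=15: Z-R =  8 → I
  i=16: W-A = 22 → W
  i=17: F-D =  2 → C
  i=18: U-L =  9 → J
  i=19: F-T = 12 → M
  i=20: X-V =  2 → C
  i=21: E-R = 13 → N
  i=22: E-C =  2 → C
  i=23: B-T =  8 → I
  i=24: C-G = 22 → W
  i=25: V-T =  2 → C
  i=26: G-X =  9 → J
  i=27: R-F = 12 → M
  shifts repeat with period 8: WCJMCNCI

WCJMCNCI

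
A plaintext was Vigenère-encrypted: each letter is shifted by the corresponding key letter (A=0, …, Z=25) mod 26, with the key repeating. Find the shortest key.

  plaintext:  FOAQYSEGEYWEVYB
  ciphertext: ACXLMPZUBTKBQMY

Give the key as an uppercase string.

  i= 0: A-F = 21 → V
  i= 1: C-O = 14 → O
  i= 2: X-A = 23 → X
  i= 3: L-Q = 21 → V
  i= 4: M-Y = 14 → O
  i= 5: P-S = 23 → X
  i= 6: Z-E = 21 → V
  i= 7: U-G = 14 → O
  i= 8: B-E = 23 → X
  i= 9: T-Y = 21 → V
  i=10: K-W = 14 → O
  i=11: B-E = 23 → X
  i=12: Q-V = 21 → V
  i=13: M-Y = 14 → O
  i=14: Y-B = 23 → X
  shifts repeat with period 3: VOX

VOX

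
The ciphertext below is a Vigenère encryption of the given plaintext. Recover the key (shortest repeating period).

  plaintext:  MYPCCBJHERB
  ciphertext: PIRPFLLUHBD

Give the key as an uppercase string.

DKCN

  i= 0: P-M =  3 → D
  i= 1: I-Y = 10 → K
  i= 2: R-P =  2 → C
  i= 3: P-C = 13 → N
  i= 4: F-C =  3 → D
  i= 5: L-B = 10 → K
  i= 6: L-J =  2 → C
  i= 7: U-H = 13 → N
  i= 8: H-E =  3 → D
  i= 9: B-R = 10 → K
  i=10: D-B =  2 → C
  shifts repeat with period 4: DKCN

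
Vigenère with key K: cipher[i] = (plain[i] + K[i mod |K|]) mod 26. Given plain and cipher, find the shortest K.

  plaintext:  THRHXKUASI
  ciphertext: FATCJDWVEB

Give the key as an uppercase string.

  i= 0: F-T = 12 → M
  i= 1: A-H = 19 → T
  i= 2: T-R =  2 → C
  i= 3: C-H = 21 → V
  i= 4: J-X = 12 → M
  i= 5: D-K = 19 → T
  i= 6: W-U =  2 → C
  i= 7: V-A = 21 → V
  i= 8: E-S = 12 → M
  i= 9: B-I = 19 → T
  shifts repeat with period 4: MTCV

MTCV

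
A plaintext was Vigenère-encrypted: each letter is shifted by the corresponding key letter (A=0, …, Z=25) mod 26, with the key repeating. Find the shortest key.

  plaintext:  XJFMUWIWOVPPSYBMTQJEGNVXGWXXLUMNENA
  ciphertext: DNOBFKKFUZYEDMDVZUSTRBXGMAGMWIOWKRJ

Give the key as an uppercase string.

  i= 0: D-X =  6 → G
  i= 1: N-J =  4 → E
  i= 2: O-F =  9 → J
  i= 3: B-M = 15 → P
  i= 4: F-U = 11 → L
  i= 5: K-W = 14 → O
  i= 6: K-I =  2 → C
  i= 7: F-W =  9 → J
  i= 8: U-O =  6 → G
  i= 9: Z-V =  4 → E
  i=10: Y-P =  9 → J
  i=11: E-P = 15 → P
  i=12: D-S = 11 → L
  i=13: M-Y = 14 → O
  i=14: D-B =  2 → C
  i=15: V-M =  9 → J
  i=16: Z-T =  6 → G
  i=17: U-Q =  4 → E
  i=18: S-J =  9 → J
  i=19: T-E = 15 → P
  i=20: R-G = 11 → L
  i=21: B-N = 14 → O
  i=22: X-V =  2 → C
  i=23: G-X =  9 → J
  i=24: M-G =  6 → G
  i=25: A-W =  4 → E
  i=26: G-X =  9 → J
  i=27: M-X = 15 → P
  i=28: W-L = 11 → L
  i=29: I-U = 14 → O
  i=30: O-M =  2 → C
  i=31: W-N =  9 → J
  i=32: K-E =  6 → G
  i=33: R-N =  4 → E
  i=34: J-A =  9 → J
  shifts repeat with period 8: GEJPLOCJ

GEJPLOCJ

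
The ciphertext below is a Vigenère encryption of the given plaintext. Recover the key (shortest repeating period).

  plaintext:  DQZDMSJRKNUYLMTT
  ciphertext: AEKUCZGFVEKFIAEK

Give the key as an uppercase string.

XOLRQH

  i= 0: A-D = 23 → X
  i= 1: E-Q = 14 → O
  i= 2: K-Z = 11 → L
  i= 3: U-D = 17 → R
  i= 4: C-M = 16 → Q
  i= 5: Z-S =  7 → H
  i= 6: G-J = 23 → X
  i= 7: F-R = 14 → O
  i= 8: V-K = 11 → L
  i= 9: E-N = 17 → R
  i=10: K-U = 16 → Q
  i=11: F-Y =  7 → H
  i=12: I-L = 23 → X
  i=13: A-M = 14 → O
  i=14: E-T = 11 → L
  i=15: K-T = 17 → R
  shifts repeat with period 6: XOLRQH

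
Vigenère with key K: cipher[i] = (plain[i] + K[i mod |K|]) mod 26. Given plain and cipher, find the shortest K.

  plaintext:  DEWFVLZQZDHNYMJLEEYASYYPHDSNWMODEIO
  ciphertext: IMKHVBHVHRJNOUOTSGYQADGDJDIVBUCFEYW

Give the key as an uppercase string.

  i= 0: I-D =  5 → F
  i= 1: M-E =  8 → I
  i= 2: K-W = 14 → O
  i= 3: H-F =  2 → C
  i= 4: V-V =  0 → A
  i= 5: B-L = 16 → Q
  i= 6: H-Z =  8 → I
  i= 7: V-Q =  5 → F
  i= 8: H-Z =  8 → I
  i= 9: R-D = 14 → O
  i=10: J-H =  2 → C
  i=11: N-N =  0 → A
  i=12: O-Y = 16 → Q
  i=13: U-M =  8 → I
  i=14: O-J =  5 → F
  i=15: T-L =  8 → I
  i=16: S-E = 14 → O
  i=17: G-E =  2 → C
  i=18: Y-Y =  0 → A
  i=19: Q-A = 16 → Q
  i=20: A-S =  8 → I
  i=21: D-Y =  5 → F
  i=22: G-Y =  8 → I
  i=23: D-P = 14 → O
  i=24: J-H =  2 → C
  i=25: D-D =  0 → A
  i=26: I-S = 16 → Q
  i=27: V-N =  8 → I
  i=28: B-W =  5 → F
  i=29: U-M =  8 → I
  i=30: C-O = 14 → O
  i=31: F-D =  2 → C
  i=32: E-E =  0 → A
  i=33: Y-I = 16 → Q
  i=34: W-O =  8 → I
  shifts repeat with period 7: FIOCAQI

FIOCAQI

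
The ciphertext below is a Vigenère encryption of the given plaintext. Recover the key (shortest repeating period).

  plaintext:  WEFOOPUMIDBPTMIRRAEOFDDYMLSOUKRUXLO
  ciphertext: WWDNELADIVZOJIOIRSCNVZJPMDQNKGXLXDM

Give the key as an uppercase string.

  i= 0: W-W =  0 → A
  i= 1: W-E = 18 → S
  i= 2: D-F = 24 → Y
  i= 3: N-O = 25 → Z
  i= 4: E-O = 16 → Q
  i= 5: L-P = 22 → W
  i= 6: A-U =  6 → G
  i= 7: D-M = 17 → R
  i= 8: I-I =  0 → A
  i= 9: V-D = 18 → S
  i=10: Z-B = 24 → Y
  i=11: O-P = 25 → Z
  i=12: J-T = 16 → Q
  i=13: I-M = 22 → W
  i=14: O-I =  6 → G
  i=15: I-R = 17 → R
  i=16: R-R =  0 → A
  i=17: S-A = 18 → S
  i=18: C-E = 24 → Y
  i=19: N-O = 25 → Z
  i=20: V-F = 16 → Q
  i=21: Z-D = 22 → W
  i=22: J-D =  6 → G
  i=23: P-Y = 17 → R
  i=24: M-M =  0 → A
  i=25: D-L = 18 → S
  i=26: Q-S = 24 → Y
  i=27: N-O = 25 → Z
  i=28: K-U = 16 → Q
  i=29: G-K = 22 → W
  i=30: X-R =  6 → G
  i=31: L-U = 17 → R
  i=32: X-X =  0 → A
  i=33: D-L = 18 → S
  i=34: M-O = 24 → Y
  shifts repeat with period 8: ASYZQWGR

ASYZQWGR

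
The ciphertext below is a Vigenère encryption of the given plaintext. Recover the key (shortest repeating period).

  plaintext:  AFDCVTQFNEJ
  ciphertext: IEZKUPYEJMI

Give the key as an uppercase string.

  i= 0: I-A =  8 → I
  i= 1: E-F = 25 → Z
  i= 2: Z-D = 22 → W
  i= 3: K-C =  8 → I
  i= 4: U-V = 25 → Z
  i= 5: P-T = 22 → W
  i= 6: Y-Q =  8 → I
  i= 7: E-F = 25 → Z
  i= 8: J-N = 22 → W
  i= 9: M-E =  8 → I
  i=10: I-J = 25 → Z
  shifts repeat with period 3: IZW

IZW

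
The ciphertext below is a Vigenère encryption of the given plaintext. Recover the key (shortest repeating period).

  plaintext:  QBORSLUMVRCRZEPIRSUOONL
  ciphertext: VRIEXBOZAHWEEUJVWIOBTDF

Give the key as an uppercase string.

  i= 0: V-Q =  5 → F
  i= 1: R-B = 16 → Q
  i= 2: I-O = 20 → U
  i= 3: E-R = 13 → N
  i= 4: X-S =  5 → F
  i= 5: B-L = 16 → Q
  i= 6: O-U = 20 → U
  i= 7: Z-M = 13 → N
  i= 8: A-V =  5 → F
  i= 9: H-R = 16 → Q
  i=10: W-C = 20 → U
  i=11: E-R = 13 → N
  i=12: E-Z =  5 → F
  i=13: U-E = 16 → Q
  i=14: J-P = 20 → U
  i=15: V-I = 13 → N
  i=16: W-R =  5 → F
  i=17: I-S = 16 → Q
  i=18: O-U = 20 → U
  i=19: B-O = 13 → N
  i=20: T-O =  5 → F
  i=21: D-N = 16 → Q
  i=22: F-L = 20 → U
  shifts repeat with period 4: FQUN

FQUN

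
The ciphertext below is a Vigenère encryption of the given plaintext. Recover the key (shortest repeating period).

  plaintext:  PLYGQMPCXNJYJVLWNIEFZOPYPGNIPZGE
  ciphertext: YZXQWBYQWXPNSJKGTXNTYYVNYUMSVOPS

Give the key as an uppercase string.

  i= 0: Y-P =  9 → J
  i= 1: Z-L = 14 → O
  i= 2: X-Y = 25 → Z
  i= 3: Q-G = 10 → K
  i= 4: W-Q =  6 → G
  i= 5: B-M = 15 → P
  i= 6: Y-P =  9 → J
  i= 7: Q-C = 14 → O
  i= 8: W-X = 25 → Z
  i= 9: X-N = 10 → K
  i=10: P-J =  6 → G
  i=11: N-Y = 15 → P
  i=12: S-J =  9 → J
  i=13: J-V = 14 → O
  i=14: K-L = 25 → Z
  i=15: G-W = 10 → K
  i=16: T-N =  6 → G
  i=17: X-I = 15 → P
  i=18: N-E =  9 → J
  i=19: T-F = 14 → O
  i=20: Y-Z = 25 → Z
  i=21: Y-O = 10 → K
  i=22: V-P =  6 → G
  i=23: N-Y = 15 → P
  i=24: Y-P =  9 → J
  i=25: U-G = 14 → O
  i=26: M-N = 25 → Z
  i=27: S-I = 10 → K
  i=28: V-P =  6 → G
  i=29: O-Z = 15 → P
  i=30: P-G =  9 → J
  i=31: S-E = 14 → O
  shifts repeat with period 6: JOZKGP

JOZKGP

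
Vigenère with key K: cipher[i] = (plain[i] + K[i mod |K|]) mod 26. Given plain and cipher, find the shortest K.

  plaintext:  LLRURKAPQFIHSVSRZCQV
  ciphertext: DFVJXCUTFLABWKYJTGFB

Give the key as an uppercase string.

SUEPG

  i= 0: D-L = 18 → S
  i= 1: F-L = 20 → U
  i= 2: V-R =  4 → E
  i= 3: J-U = 15 → P
  i= 4: X-R =  6 → G
  i= 5: C-K = 18 → S
  i= 6: U-A = 20 → U
  i= 7: T-P =  4 → E
  i= 8: F-Q = 15 → P
  i= 9: L-F =  6 → G
  i=10: A-I = 18 → S
  i=11: B-H = 20 → U
  i=12: W-S =  4 → E
  i=13: K-V = 15 → P
  i=14: Y-S =  6 → G
  i=15: J-R = 18 → S
  i=16: T-Z = 20 → U
  i=17: G-C =  4 → E
  i=18: F-Q = 15 → P
  i=19: B-V =  6 → G
  shifts repeat with period 5: SUEPG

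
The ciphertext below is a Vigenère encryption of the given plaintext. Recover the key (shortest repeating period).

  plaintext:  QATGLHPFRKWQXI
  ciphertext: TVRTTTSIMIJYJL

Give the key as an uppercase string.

DVYNIMD

  i= 0: T-Q =  3 → D
  i= 1: V-A = 21 → V
  i= 2: R-T = 24 → Y
  i= 3: T-G = 13 → N
  i= 4: T-L =  8 → I
  i= 5: T-H = 12 → M
  i= 6: S-P =  3 → D
  i= 7: I-F =  3 → D
  i= 8: M-R = 21 → V
  i= 9: I-K = 24 → Y
  i=10: J-W = 13 → N
  i=11: Y-Q =  8 → I
  i=12: J-X = 12 → M
  i=13: L-I =  3 → D
  shifts repeat with period 7: DVYNIMD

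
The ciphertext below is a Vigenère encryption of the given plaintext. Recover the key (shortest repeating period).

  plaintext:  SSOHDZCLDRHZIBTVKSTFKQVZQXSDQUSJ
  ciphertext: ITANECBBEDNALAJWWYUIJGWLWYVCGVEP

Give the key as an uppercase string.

QBMGBDZ

  i= 0: I-S = 16 → Q
  i= 1: T-S =  1 → B
  i= 2: A-O = 12 → M
  i= 3: N-H =  6 → G
  i= 4: E-D =  1 → B
  i= 5: C-Z =  3 → D
  i= 6: B-C = 25 → Z
  i= 7: B-L = 16 → Q
  i= 8: E-D =  1 → B
  i= 9: D-R = 12 → M
  i=10: N-H =  6 → G
  i=11: A-Z =  1 → B
  i=12: L-I =  3 → D
  i=13: A-B = 25 → Z
  i=14: J-T = 16 → Q
  i=15: W-V =  1 → B
  i=16: W-K = 12 → M
  i=17: Y-S =  6 → G
  i=18: U-T =  1 → B
  i=19: I-F =  3 → D
  i=20: J-K = 25 → Z
  i=21: G-Q = 16 → Q
  i=22: W-V =  1 → B
  i=23: L-Z = 12 → M
  i=24: W-Q =  6 → G
  i=25: Y-X =  1 → B
  i=26: V-S =  3 → D
  i=27: C-D = 25 → Z
  i=28: G-Q = 16 → Q
  i=29: V-U =  1 → B
  i=30: E-S = 12 → M
  i=31: P-J =  6 → G
  shifts repeat with period 7: QBMGBDZ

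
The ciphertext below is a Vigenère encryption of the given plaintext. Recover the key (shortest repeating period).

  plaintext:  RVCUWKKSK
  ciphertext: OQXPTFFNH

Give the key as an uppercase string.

  i= 0: O-R = 23 → X
  i= 1: Q-V = 21 → V
  i= 2: X-C = 21 → V
  i= 3: P-U = 21 → V
  i= 4: T-W = 23 → X
  i= 5: F-K = 21 → V
  i= 6: F-K = 21 → V
  i= 7: N-S = 21 → V
  i= 8: H-K = 23 → X
  shifts repeat with period 4: XVVV

XVVV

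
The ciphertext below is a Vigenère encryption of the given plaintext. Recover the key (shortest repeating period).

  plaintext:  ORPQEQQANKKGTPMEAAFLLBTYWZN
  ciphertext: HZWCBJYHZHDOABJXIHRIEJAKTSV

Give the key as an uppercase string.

  i= 0: H-O = 19 → T
  i= 1: Z-R =  8 → I
  i= 2: W-P =  7 → H
  i= 3: C-Q = 12 → M
  i= 4: B-E = 23 → X
  i= 5: J-Q = 19 → T
  i= 6: Y-Q =  8 → I
  i= 7: H-A =  7 → H
  i= 8: Z-N = 12 → M
  i= 9: H-K = 23 → X
  i=10: D-K = 19 → T
  i=11: O-G =  8 → I
  i=12: A-T =  7 → H
  i=13: B-P = 12 → M
  i=14: J-M = 23 → X
  i=15: X-E = 19 → T
  i=16: I-A =  8 → I
  i=17: H-A =  7 → H
  i=18: R-F = 12 → M
  i=19: I-L = 23 → X
  i=20: E-L = 19 → T
  i=21: J-B =  8 → I
  i=22: A-T =  7 → H
  i=23: K-Y = 12 → M
  i=24: T-W = 23 → X
  i=25: S-Z = 19 → T
  i=26: V-N =  8 → I
  shifts repeat with period 5: TIHMX

TIHMX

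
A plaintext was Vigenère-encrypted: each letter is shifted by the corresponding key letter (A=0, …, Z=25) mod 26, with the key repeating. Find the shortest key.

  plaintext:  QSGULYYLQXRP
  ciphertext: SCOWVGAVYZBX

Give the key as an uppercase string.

  i= 0: S-Q =  2 → C
  i= 1: C-S = 10 → K
  i= 2: O-G =  8 → I
  i= 3: W-U =  2 → C
  i= 4: V-L = 10 → K
  i= 5: G-Y =  8 → I
  i= 6: A-Y =  2 → C
  i= 7: V-L = 10 → K
  i= 8: Y-Q =  8 → I
  i= 9: Z-X =  2 → C
  i=10: B-R = 10 → K
  i=11: X-P =  8 → I
  shifts repeat with period 3: CKI

CKI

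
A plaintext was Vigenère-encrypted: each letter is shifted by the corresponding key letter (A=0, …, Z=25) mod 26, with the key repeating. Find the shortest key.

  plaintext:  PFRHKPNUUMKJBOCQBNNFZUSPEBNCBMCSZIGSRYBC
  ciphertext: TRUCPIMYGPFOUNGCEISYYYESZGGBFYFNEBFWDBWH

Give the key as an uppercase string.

  i= 0: T-P =  4 → E
  i= 1: R-F = 12 → M
  i= 2: U-R =  3 → D
  i= 3: C-H = 21 → V
  i= 4: P-K =  5 → F
  i= 5: I-P = 19 → T
  i= 6: M-N = 25 → Z
  i= 7: Y-U =  4 → E
  i= 8: G-U = 12 → M
  i= 9: P-M =  3 → D
  i=10: F-K = 21 → V
  i=11: O-J =  5 → F
  i=12: U-B = 19 → T
  i=13: N-O = 25 → Z
  i=14: G-C =  4 → E
  i=15: C-Q = 12 → M
  i=16: E-B =  3 → D
  i=17: I-N = 21 → V
  i=18: S-N =  5 → F
  i=19: Y-F = 19 → T
  i=20: Y-Z = 25 → Z
  i=21: Y-U =  4 → E
  i=22: E-S = 12 → M
  i=23: S-P =  3 → D
  i=24: Z-E = 21 → V
  i=25: G-B =  5 → F
  i=26: G-N = 19 → T
  i=27: B-C = 25 → Z
  i=28: F-B =  4 → E
  i=29: Y-M = 12 → M
  i=30: F-C =  3 → D
  i=31: N-S = 21 → V
  i=32: E-Z =  5 → F
  i=33: B-I = 19 → T
  i=34: F-G = 25 → Z
  i=35: W-S =  4 → E
  i=36: D-R = 12 → M
  i=37: B-Y =  3 → D
  i=38: W-B = 21 → V
  i=39: H-C =  5 → F
  shifts repeat with period 7: EMDVFTZ

EMDVFTZ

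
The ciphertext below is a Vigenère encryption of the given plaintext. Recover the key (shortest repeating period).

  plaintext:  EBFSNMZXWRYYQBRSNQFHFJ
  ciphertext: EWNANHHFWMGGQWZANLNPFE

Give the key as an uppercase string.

AVII

  i= 0: E-E =  0 → A
  i= 1: W-B = 21 → V
  i= 2: N-F =  8 → I
  i= 3: A-S =  8 → I
  i= 4: N-N =  0 → A
  i= 5: H-M = 21 → V
  i= 6: H-Z =  8 → I
  i= 7: F-X =  8 → I
  i= 8: W-W =  0 → A
  i= 9: M-R = 21 → V
  i=10: G-Y =  8 → I
  i=11: G-Y =  8 → I
  i=12: Q-Q =  0 → A
  i=13: W-B = 21 → V
  i=14: Z-R =  8 → I
  i=15: A-S =  8 → I
  i=16: N-N =  0 → A
  i=17: L-Q = 21 → V
  i=18: N-F =  8 → I
  i=19: P-H =  8 → I
  i=20: F-F =  0 → A
  i=21: E-J = 21 → V
  shifts repeat with period 4: AVII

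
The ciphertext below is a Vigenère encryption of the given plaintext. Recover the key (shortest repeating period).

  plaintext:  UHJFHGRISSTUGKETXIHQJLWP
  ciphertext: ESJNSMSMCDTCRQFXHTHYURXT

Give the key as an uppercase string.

KLAILGBE

  i= 0: E-U = 10 → K
  i= 1: S-H = 11 → L
  i= 2: J-J =  0 → A
  i= 3: N-F =  8 → I
  i= 4: S-H = 11 → L
  i= 5: M-G =  6 → G
  i= 6: S-R =  1 → B
  i= 7: M-I =  4 → E
  i= 8: C-S = 10 → K
  i= 9: D-S = 11 → L
  i=10: T-T =  0 → A
  i=11: C-U =  8 → I
  i=12: R-G = 11 → L
  i=13: Q-K =  6 → G
  i=14: F-E =  1 → B
  i=15: X-T =  4 → E
  i=16: H-X = 10 → K
  i=17: T-I = 11 → L
  i=18: H-H =  0 → A
  i=19: Y-Q =  8 → I
  i=20: U-J = 11 → L
  i=21: R-L =  6 → G
  i=22: X-W =  1 → B
  i=23: T-P =  4 → E
  shifts repeat with period 8: KLAILGBE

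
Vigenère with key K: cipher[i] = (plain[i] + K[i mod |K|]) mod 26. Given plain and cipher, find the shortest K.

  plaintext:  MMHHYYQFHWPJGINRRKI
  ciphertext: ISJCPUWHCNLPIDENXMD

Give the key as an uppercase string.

WGCVR

  i= 0: I-M = 22 → W
  i= 1: S-M =  6 → G
  i= 2: J-H =  2 → C
  i= 3: C-H = 21 → V
  i= 4: P-Y = 17 → R
  i= 5: U-Y = 22 → W
  i= 6: W-Q =  6 → G
  i= 7: H-F =  2 → C
  i= 8: C-H = 21 → V
  i= 9: N-W = 17 → R
  i=10: L-P = 22 → W
  i=11: P-J =  6 → G
  i=12: I-G =  2 → C
  i=13: D-I = 21 → V
  i=14: E-N = 17 → R
  i=15: N-R = 22 → W
  i=16: X-R =  6 → G
  i=17: M-K =  2 → C
  i=18: D-I = 21 → V
  shifts repeat with period 5: WGCVR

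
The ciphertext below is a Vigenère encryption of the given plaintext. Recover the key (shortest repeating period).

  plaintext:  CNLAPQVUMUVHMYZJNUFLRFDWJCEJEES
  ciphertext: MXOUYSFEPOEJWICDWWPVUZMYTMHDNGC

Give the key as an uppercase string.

KKDUJC

  i= 0: M-C = 10 → K
  i= 1: X-N = 10 → K
  i= 2: O-L =  3 → D
  i= 3: U-A = 20 → U
  i= 4: Y-P =  9 → J
  i= 5: S-Q =  2 → C
  i= 6: F-V = 10 → K
  i= 7: E-U = 10 → K
  i= 8: P-M =  3 → D
  i= 9: O-U = 20 → U
  i=10: E-V =  9 → J
  i=11: J-H =  2 → C
  i=12: W-M = 10 → K
  i=13: I-Y = 10 → K
  i=14: C-Z =  3 → D
  i=15: D-J = 20 → U
  i=16: W-N =  9 → J
  i=17: W-U =  2 → C
  i=18: P-F = 10 → K
  i=19: V-L = 10 → K
  i=20: U-R =  3 → D
  i=21: Z-F = 20 → U
  i=22: M-D =  9 → J
  i=23: Y-W =  2 → C
  i=24: T-J = 10 → K
  i=25: M-C = 10 → K
  i=26: H-E =  3 → D
  i=27: D-J = 20 → U
  i=28: N-E =  9 → J
  i=29: G-E =  2 → C
  i=30: C-S = 10 → K
  shifts repeat with period 6: KKDUJC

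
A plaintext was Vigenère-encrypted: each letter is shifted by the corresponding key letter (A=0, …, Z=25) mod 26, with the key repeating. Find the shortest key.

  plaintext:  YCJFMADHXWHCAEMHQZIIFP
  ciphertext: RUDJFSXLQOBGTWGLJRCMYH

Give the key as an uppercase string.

  i= 0: R-Y = 19 → T
  i= 1: U-C = 18 → S
  i= 2: D-J = 20 → U
  i= 3: J-F =  4 → E
  i= 4: F-M = 19 → T
  i= 5: S-A = 18 → S
  i= 6: X-D = 20 → U
  i= 7: L-H =  4 → E
  i= 8: Q-X = 19 → T
  i= 9: O-W = 18 → S
  i=10: B-H = 20 → U
  i=11: G-C =  4 → E
  i=12: T-A = 19 → T
  i=13: W-E = 18 → S
  i=14: G-M = 20 → U
  i=15: L-H =  4 → E
  i=16: J-Q = 19 → T
  i=17: R-Z = 18 → S
  i=18: C-I = 20 → U
  i=19: M-I =  4 → E
  i=20: Y-F = 19 → T
  i=21: H-P = 18 → S
  shifts repeat with period 4: TSUE

TSUE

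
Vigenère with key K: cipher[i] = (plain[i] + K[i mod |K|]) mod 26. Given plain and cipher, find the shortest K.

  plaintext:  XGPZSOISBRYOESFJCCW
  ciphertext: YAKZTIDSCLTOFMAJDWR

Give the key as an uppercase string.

BUVA

  i= 0: Y-X =  1 → B
  i= 1: A-G = 20 → U
  i= 2: K-P = 21 → V
  i= 3: Z-Z =  0 → A
  i= 4: T-S =  1 → B
  i= 5: I-O = 20 → U
  i= 6: D-I = 21 → V
  i= 7: S-S =  0 → A
  i= 8: C-B =  1 → B
  i= 9: L-R = 20 → U
  i=10: T-Y = 21 → V
  i=11: O-O =  0 → A
  i=12: F-E =  1 → B
  i=13: M-S = 20 → U
  i=14: A-F = 21 → V
  i=15: J-J =  0 → A
  i=16: D-C =  1 → B
  i=17: W-C = 20 → U
  i=18: R-W = 21 → V
  shifts repeat with period 4: BUVA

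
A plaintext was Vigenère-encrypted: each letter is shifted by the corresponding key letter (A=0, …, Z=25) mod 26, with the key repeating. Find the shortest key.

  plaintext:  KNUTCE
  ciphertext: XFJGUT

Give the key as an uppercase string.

NSP

  i= 0: X-K = 13 → N
  i= 1: F-N = 18 → S
  i= 2: J-U = 15 → P
  i= 3: G-T = 13 → N
  i= 4: U-C = 18 → S
  i= 5: T-E = 15 → P
  shifts repeat with period 3: NSP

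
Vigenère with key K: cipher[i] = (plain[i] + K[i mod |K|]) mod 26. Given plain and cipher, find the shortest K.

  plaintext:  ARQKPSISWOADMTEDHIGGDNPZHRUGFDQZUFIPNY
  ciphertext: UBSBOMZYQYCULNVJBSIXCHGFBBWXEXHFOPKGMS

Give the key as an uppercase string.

  i= 0: U-A = 20 → U
  i= 1: B-R = 10 → K
  i= 2: S-Q =  2 → C
  i= 3: B-K = 17 → R
  i= 4: O-P = 25 → Z
  i= 5: M-S = 20 → U
  i= 6: Z-I = 17 → R
  i= 7: Y-S =  6 → G
  i= 8: Q-W = 20 → U
  i= 9: Y-O = 10 → K
  i=10: C-A =  2 → C
  i=11: U-D = 17 → R
  i=12: L-M = 25 → Z
  i=13: N-T = 20 → U
  i=14: V-E = 17 → R
  i=15: J-D =  6 → G
  i=16: B-H = 20 → U
  i=17: S-I = 10 → K
  i=18: I-G =  2 → C
  i=19: X-G = 17 → R
  i=20: C-D = 25 → Z
  i=21: H-N = 20 → U
  i=22: G-P = 17 → R
  i=23: F-Z =  6 → G
  i=24: B-H = 20 → U
  i=25: B-R = 10 → K
  i=26: W-U =  2 → C
  i=27: X-G = 17 → R
  i=28: E-F = 25 → Z
  i=29: X-D = 20 → U
  i=30: H-Q = 17 → R
  i=31: F-Z =  6 → G
  i=32: O-U = 20 → U
  i=33: P-F = 10 → K
  i=34: K-I =  2 → C
  i=35: G-P = 17 → R
  i=36: M-N = 25 → Z
  i=37: S-Y = 20 → U
  shifts repeat with period 8: UKCRZURG

UKCRZURG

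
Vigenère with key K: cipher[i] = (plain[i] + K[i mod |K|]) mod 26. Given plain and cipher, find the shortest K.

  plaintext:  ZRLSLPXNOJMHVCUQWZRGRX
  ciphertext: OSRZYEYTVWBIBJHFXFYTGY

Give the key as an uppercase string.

  i= 0: O-Z = 15 → P
  i= 1: S-R =  1 → B
  i= 2: R-L =  6 → G
  i= 3: Z-S =  7 → H
  i= 4: Y-L = 13 → N
  i= 5: E-P = 15 → P
  i= 6: Y-X =  1 → B
  i= 7: T-N =  6 → G
  i= 8: V-O =  7 → H
  i= 9: W-J = 13 → N
  i=10: B-M = 15 → P
  i=11: I-H =  1 → B
  i=12: B-V =  6 → G
  i=13: J-C =  7 → H
  i=14: H-U = 13 → N
  i=15: F-Q = 15 → P
  i=16: X-W =  1 → B
  i=17: F-Z =  6 → G
  i=18: Y-R =  7 → H
  i=19: T-G = 13 → N
  i=20: G-R = 15 → P
  i=21: Y-X =  1 → B
  shifts repeat with period 5: PBGHN

PBGHN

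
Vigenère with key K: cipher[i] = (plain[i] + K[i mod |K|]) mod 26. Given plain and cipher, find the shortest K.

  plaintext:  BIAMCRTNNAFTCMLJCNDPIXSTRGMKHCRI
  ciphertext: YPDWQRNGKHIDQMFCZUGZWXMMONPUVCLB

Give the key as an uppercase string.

XHDKOAUT

  i= 0: Y-B = 23 → X
  i= 1: P-I =  7 → H
  i= 2: D-A =  3 → D
  i= 3: W-M = 10 → K
  i= 4: Q-C = 14 → O
  i= 5: R-R =  0 → A
  i= 6: N-T = 20 → U
  i= 7: G-N = 19 → T
  i= 8: K-N = 23 → X
  i= 9: H-A =  7 → H
  i=10: I-F =  3 → D
  i=11: D-T = 10 → K
  i=12: Q-C = 14 → O
  i=13: M-M =  0 → A
  i=14: F-L = 20 → U
  i=15: C-J = 19 → T
  i=16: Z-C = 23 → X
  i=17: U-N =  7 → H
  i=18: G-D =  3 → D
  i=19: Z-P = 10 → K
  i=20: W-I = 14 → O
  i=21: X-X =  0 → A
  i=22: M-S = 20 → U
  i=23: M-T = 19 → T
  i=24: O-R = 23 → X
  i=25: N-G =  7 → H
  i=26: P-M =  3 → D
  i=27: U-K = 10 → K
  i=28: V-H = 14 → O
  i=29: C-C =  0 → A
  i=30: L-R = 20 → U
  i=31: B-I = 19 → T
  shifts repeat with period 8: XHDKOAUT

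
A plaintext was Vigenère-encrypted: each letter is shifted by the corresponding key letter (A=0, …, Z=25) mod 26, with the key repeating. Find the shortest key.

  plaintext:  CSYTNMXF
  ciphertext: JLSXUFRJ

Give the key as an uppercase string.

  i= 0: J-C =  7 → H
  i= 1: L-S = 19 → T
  i= 2: S-Y = 20 → U
  i= 3: X-T =  4 → E
  i= 4: U-N =  7 → H
  i= 5: F-M = 19 → T
  i= 6: R-X = 20 → U
  i= 7: J-F =  4 → E
  shifts repeat with period 4: HTUE

HTUE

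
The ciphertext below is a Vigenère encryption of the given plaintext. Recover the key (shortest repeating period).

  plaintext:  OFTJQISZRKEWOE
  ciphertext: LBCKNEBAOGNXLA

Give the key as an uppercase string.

XWJB

  i= 0: L-O = 23 → X
  i= 1: B-F = 22 → W
  i= 2: C-T =  9 → J
  i= 3: K-J =  1 → B
  i= 4: N-Q = 23 → X
  i= 5: E-I = 22 → W
  i= 6: B-S =  9 → J
  i= 7: A-Z =  1 → B
  i= 8: O-R = 23 → X
  i= 9: G-K = 22 → W
  i=10: N-E =  9 → J
  i=11: X-W =  1 → B
  i=12: L-O = 23 → X
  i=13: A-E = 22 → W
  shifts repeat with period 4: XWJB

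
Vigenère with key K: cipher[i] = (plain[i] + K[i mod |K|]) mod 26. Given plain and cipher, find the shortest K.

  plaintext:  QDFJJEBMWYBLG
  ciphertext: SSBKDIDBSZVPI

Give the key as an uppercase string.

CPWBUE

  i= 0: S-Q =  2 → C
  i= 1: S-D = 15 → P
  i= 2: B-F = 22 → W
  i= 3: K-J =  1 → B
  i= 4: D-J = 20 → U
  i= 5: I-E =  4 → E
  i= 6: D-B =  2 → C
  i= 7: B-M = 15 → P
  i= 8: S-W = 22 → W
  i= 9: Z-Y =  1 → B
  i=10: V-B = 20 → U
  i=11: P-L =  4 → E
  i=12: I-G =  2 → C
  shifts repeat with period 6: CPWBUE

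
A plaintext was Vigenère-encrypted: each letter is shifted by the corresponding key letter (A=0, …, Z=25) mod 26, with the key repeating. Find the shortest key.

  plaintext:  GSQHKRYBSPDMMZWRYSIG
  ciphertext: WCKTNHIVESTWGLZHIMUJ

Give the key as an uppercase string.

  i= 0: W-G = 16 → Q
  i= 1: C-S = 10 → K
  i= 2: K-Q = 20 → U
  i= 3: T-H = 12 → M
  i= 4: N-K =  3 → D
  i= 5: H-R = 16 → Q
  i= 6: I-Y = 10 → K
  i= 7: V-B = 20 → U
  i= 8: E-S = 12 → M
  i= 9: S-P =  3 → D
  i=10: T-D = 16 → Q
  i=11: W-M = 10 → K
  i=12: G-M = 20 → U
  i=13: L-Z = 12 → M
  i=14: Z-W =  3 → D
  i=15: H-R = 16 → Q
  i=16: I-Y = 10 → K
  i=17: M-S = 20 → U
  i=18: U-I = 12 → M
  i=19: J-G =  3 → D
  shifts repeat with period 5: QKUMD

QKUMD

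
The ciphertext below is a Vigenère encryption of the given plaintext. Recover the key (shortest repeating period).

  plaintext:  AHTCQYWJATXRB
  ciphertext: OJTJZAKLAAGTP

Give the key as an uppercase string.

OCAHJC

  i= 0: O-A = 14 → O
  i= 1: J-H =  2 → C
  i= 2: T-T =  0 → A
  i= 3: J-C =  7 → H
  i= 4: Z-Q =  9 → J
  i= 5: A-Y =  2 → C
  i= 6: K-W = 14 → O
  i= 7: L-J =  2 → C
  i= 8: A-A =  0 → A
  i= 9: A-T =  7 → H
  i=10: G-X =  9 → J
  i=11: T-R =  2 → C
  i=12: P-B = 14 → O
  shifts repeat with period 6: OCAHJC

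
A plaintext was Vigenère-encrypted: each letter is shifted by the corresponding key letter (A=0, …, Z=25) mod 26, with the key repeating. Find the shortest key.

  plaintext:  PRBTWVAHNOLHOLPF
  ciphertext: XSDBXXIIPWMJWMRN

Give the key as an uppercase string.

IBC

  i= 0: X-P =  8 → I
  i= 1: S-R =  1 → B
  i= 2: D-B =  2 → C
  i= 3: B-T =  8 → I
  i= 4: X-W =  1 → B
  i= 5: X-V =  2 → C
  i= 6: I-A =  8 → I
  i= 7: I-H =  1 → B
  i= 8: P-N =  2 → C
  i= 9: W-O =  8 → I
  i=10: M-L =  1 → B
  i=11: J-H =  2 → C
  i=12: W-O =  8 → I
  i=13: M-L =  1 → B
  i=14: R-P =  2 → C
  i=15: N-F =  8 → I
  shifts repeat with period 3: IBC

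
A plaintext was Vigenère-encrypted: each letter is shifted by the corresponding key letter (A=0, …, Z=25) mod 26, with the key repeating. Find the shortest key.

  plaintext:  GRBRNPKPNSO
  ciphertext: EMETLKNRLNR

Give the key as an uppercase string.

  i= 0: E-G = 24 → Y
  i= 1: M-R = 21 → V
  i= 2: E-B =  3 → D
  i= 3: T-R =  2 → C
  i= 4: L-N = 24 → Y
  i= 5: K-P = 21 → V
  i= 6: N-K =  3 → D
  i= 7: R-P =  2 → C
  i= 8: L-N = 24 → Y
  i= 9: N-S = 21 → V
  i=10: R-O =  3 → D
  shifts repeat with period 4: YVDC

YVDC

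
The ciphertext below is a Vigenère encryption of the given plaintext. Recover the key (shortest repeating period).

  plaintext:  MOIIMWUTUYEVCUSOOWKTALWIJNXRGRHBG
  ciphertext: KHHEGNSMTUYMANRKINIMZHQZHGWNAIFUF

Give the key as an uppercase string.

YTZWUR

  i= 0: K-M = 24 → Y
  i= 1: H-O = 19 → T
  i= 2: H-I = 25 → Z
  i= 3: E-I = 22 → W
  i= 4: G-M = 20 → U
  i= 5: N-W = 17 → R
  i= 6: S-U = 24 → Y
  i= 7: M-T = 19 → T
  i= 8: T-U = 25 → Z
  i= 9: U-Y = 22 → W
  i=10: Y-E = 20 → U
  i=11: M-V = 17 → R
  i=12: A-C = 24 → Y
  i=13: N-U = 19 → T
  i=14: R-S = 25 → Z
  i=15: K-O = 22 → W
  i=16: I-O = 20 → U
  i=17: N-W = 17 → R
  i=18: I-K = 24 → Y
  i=19: M-T = 19 → T
  i=20: Z-A = 25 → Z
  i=21: H-L = 22 → W
  i=22: Q-W = 20 → U
  i=23: Z-I = 17 → R
  i=24: H-J = 24 → Y
  i=25: G-N = 19 → T
  i=26: W-X = 25 → Z
  i=27: N-R = 22 → W
  i=28: A-G = 20 → U
  i=29: I-R = 17 → R
  i=30: F-H = 24 → Y
  i=31: U-B = 19 → T
  i=32: F-G = 25 → Z
  shifts repeat with period 6: YTZWUR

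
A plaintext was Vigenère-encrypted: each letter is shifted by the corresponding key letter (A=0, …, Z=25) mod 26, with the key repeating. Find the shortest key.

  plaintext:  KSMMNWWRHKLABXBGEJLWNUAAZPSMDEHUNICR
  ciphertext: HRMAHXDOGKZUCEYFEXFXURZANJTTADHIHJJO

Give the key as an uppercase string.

XZAOUBH

  i= 0: H-K = 23 → X
  i= 1: R-S = 25 → Z
  i= 2: M-M =  0 → A
  i= 3: A-M = 14 → O
  i= 4: H-N = 20 → U
  i= 5: X-W =  1 → B
  i= 6: D-W =  7 → H
  i= 7: O-R = 23 → X
  i= 8: G-H = 25 → Z
  i= 9: K-K =  0 → A
  i=10: Z-L = 14 → O
  i=11: U-A = 20 → U
  i=12: C-B =  1 → B
  i=13: E-X =  7 → H
  i=14: Y-B = 23 → X
  i=15: F-G = 25 → Z
  i=16: E-E =  0 → A
  i=17: X-J = 14 → O
  i=18: F-L = 20 → U
  i=19: X-W =  1 → B
  i=20: U-N =  7 → H
  i=21: R-U = 23 → X
  i=22: Z-A = 25 → Z
  i=23: A-A =  0 → A
  i=24: N-Z = 14 → O
  i=25: J-P = 20 → U
  i=26: T-S =  1 → B
  i=27: T-M =  7 → H
  i=28: A-D = 23 → X
  i=29: D-E = 25 → Z
  i=30: H-H =  0 → A
  i=31: I-U = 14 → O
  i=32: H-N = 20 → U
  i=33: J-I =  1 → B
  i=34: J-C =  7 → H
  i=35: O-R = 23 → X
  shifts repeat with period 7: XZAOUBH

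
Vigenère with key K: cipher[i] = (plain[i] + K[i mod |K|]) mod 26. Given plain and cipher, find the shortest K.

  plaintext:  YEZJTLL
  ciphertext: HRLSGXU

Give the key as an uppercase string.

  i= 0: H-Y =  9 → J
  i= 1: R-E = 13 → N
  i= 2: L-Z = 12 → M
  i= 3: S-J =  9 → J
  i= 4: G-T = 13 → N
  i= 5: X-L = 12 → M
  i= 6: U-L =  9 → J
  shifts repeat with period 3: JNM

JNM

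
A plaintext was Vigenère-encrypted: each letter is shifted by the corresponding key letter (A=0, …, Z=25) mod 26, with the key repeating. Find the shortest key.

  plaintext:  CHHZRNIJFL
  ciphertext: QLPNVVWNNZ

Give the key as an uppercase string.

OEI

  i= 0: Q-C = 14 → O
  i= 1: L-H =  4 → E
  i= 2: P-H =  8 → I
  i= 3: N-Z = 14 → O
  i= 4: V-R =  4 → E
  i= 5: V-N =  8 → I
  i= 6: W-I = 14 → O
  i= 7: N-J =  4 → E
  i= 8: N-F =  8 → I
  i= 9: Z-L = 14 → O
  shifts repeat with period 3: OEI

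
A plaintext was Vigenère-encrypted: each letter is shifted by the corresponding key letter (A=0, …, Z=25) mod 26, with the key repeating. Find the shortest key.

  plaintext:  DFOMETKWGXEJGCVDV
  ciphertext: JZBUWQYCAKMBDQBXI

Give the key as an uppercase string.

  i= 0: J-D =  6 → G
  i= 1: Z-F = 20 → U
  i= 2: B-O = 13 → N
  i= 3: U-M =  8 → I
  i= 4: W-E = 18 → S
  i= 5: Q-T = 23 → X
  i= 6: Y-K = 14 → O
  i= 7: C-W =  6 → G
  i= 8: A-G = 20 → U
  i= 9: K-X = 13 → N
  i=10: M-E =  8 → I
  i=11: B-J = 18 → S
  i=12: D-G = 23 → X
  i=13: Q-C = 14 → O
  i=14: B-V =  6 → G
  i=15: X-D = 20 → U
  i=16: I-V = 13 → N
  shifts repeat with period 7: GUNISXO

GUNISXO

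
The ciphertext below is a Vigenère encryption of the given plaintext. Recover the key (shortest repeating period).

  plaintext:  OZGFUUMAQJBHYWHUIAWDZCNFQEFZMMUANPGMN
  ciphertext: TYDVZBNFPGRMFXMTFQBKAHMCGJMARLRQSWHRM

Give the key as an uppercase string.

  i= 0: T-O =  5 → F
  i= 1: Y-Z = 25 → Z
  i= 2: D-G = 23 → X
  i= 3: V-F = 16 → Q
  i= 4: Z-U =  5 → F
  i= 5: B-U =  7 → H
  i= 6: N-M =  1 → B
  i= 7: F-A =  5 → F
  i= 8: P-Q = 25 → Z
  i= 9: G-J = 23 → X
  i=10: R-B = 16 → Q
  i=11: M-H =  5 → F
  i=12: F-Y =  7 → H
  i=13: X-W =  1 → B
  i=14: M-H =  5 → F
  i=15: T-U = 25 → Z
  i=16: F-I = 23 → X
  i=17: Q-A = 16 → Q
  i=18: B-W =  5 → F
  i=19: K-D =  7 → H
  i=20: A-Z =  1 → B
  i=21: H-C =  5 → F
  i=22: M-N = 25 → Z
  i=23: C-F = 23 → X
  i=24: G-Q = 16 → Q
  i=25: J-E =  5 → F
  i=26: M-F =  7 → H
  i=27: A-Z =  1 → B
  i=28: R-M =  5 → F
  i=29: L-M = 25 → Z
  i=30: R-U = 23 → X
  i=31: Q-A = 16 → Q
  i=32: S-N =  5 → F
  i=33: W-P =  7 → H
  i=34: H-G =  1 → B
  i=35: R-M =  5 → F
  i=36: M-N = 25 → Z
  shifts repeat with period 7: FZXQFHB

FZXQFHB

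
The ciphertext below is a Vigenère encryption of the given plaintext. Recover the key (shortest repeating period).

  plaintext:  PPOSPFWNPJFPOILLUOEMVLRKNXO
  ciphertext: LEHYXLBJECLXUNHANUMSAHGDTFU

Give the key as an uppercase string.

  i= 0: L-P = 22 → W
  i= 1: E-P = 15 → P
  i= 2: H-O = 19 → T
  i= 3: Y-S =  6 → G
  i= 4: X-P =  8 → I
  i= 5: L-F =  6 → G
  i= 6: B-W =  5 → F
  i= 7: J-N = 22 → W
  i= 8: E-P = 15 → P
  i= 9: C-J = 19 → T
  i=10: L-F =  6 → G
  i=11: X-P =  8 → I
  i=12: U-O =  6 → G
  i=13: N-I =  5 → F
  i=14: H-L = 22 → W
  i=15: A-L = 15 → P
  i=16: N-U = 19 → T
  i=17: U-O =  6 → G
  i=18: M-E =  8 → I
  i=19: S-M =  6 → G
  i=20: A-V =  5 → F
  i=21: H-L = 22 → W
  i=22: G-R = 15 → P
  i=23: D-K = 19 → T
  i=24: T-N =  6 → G
  i=25: F-X =  8 → I
  i=26: U-O =  6 → G
  shifts repeat with period 7: WPTGIGF

WPTGIGF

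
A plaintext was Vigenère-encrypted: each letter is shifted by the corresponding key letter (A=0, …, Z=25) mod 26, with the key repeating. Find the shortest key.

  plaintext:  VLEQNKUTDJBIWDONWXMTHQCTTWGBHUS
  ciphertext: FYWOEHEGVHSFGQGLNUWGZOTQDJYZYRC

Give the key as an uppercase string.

KNSYRX

  i= 0: F-V = 10 → K
  i= 1: Y-L = 13 → N
  i= 2: W-E = 18 → S
  i= 3: O-Q = 24 → Y
  i= 4: E-N = 17 → R
  i= 5: H-K = 23 → X
  i= 6: E-U = 10 → K
  i= 7: G-T = 13 → N
  i= 8: V-D = 18 → S
  i= 9: H-J = 24 → Y
  i=10: S-B = 17 → R
  i=11: F-I = 23 → X
  i=12: G-W = 10 → K
  i=13: Q-D = 13 → N
  i=14: G-O = 18 → S
  i=15: L-N = 24 → Y
  i=16: N-W = 17 → R
  i=17: U-X = 23 → X
  i=18: W-M = 10 → K
  i=19: G-T = 13 → N
  i=20: Z-H = 18 → S
  i=21: O-Q = 24 → Y
  i=22: T-C = 17 → R
  i=23: Q-T = 23 → X
  i=24: D-T = 10 → K
  i=25: J-W = 13 → N
  i=26: Y-G = 18 → S
  i=27: Z-B = 24 → Y
  i=28: Y-H = 17 → R
  i=29: R-U = 23 → X
  i=30: C-S = 10 → K
  shifts repeat with period 6: KNSYRX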